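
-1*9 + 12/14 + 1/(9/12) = -143/21 = -6.81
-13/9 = -1.44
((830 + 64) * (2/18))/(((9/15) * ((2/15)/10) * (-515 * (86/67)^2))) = -16721525/1142682 = -14.63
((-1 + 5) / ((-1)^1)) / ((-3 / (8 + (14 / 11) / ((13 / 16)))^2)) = 2495232/20449 = 122.02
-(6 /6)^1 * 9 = -9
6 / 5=1.20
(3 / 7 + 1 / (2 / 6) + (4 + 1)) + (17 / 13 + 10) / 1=1796/91 = 19.74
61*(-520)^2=16494400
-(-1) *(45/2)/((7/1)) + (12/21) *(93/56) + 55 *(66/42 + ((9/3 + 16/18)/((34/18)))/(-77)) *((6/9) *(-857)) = -40429792/833 = -48535.16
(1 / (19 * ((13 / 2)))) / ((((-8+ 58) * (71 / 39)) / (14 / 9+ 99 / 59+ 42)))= 24019/5969325 = 0.00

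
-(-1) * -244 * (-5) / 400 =61/20 = 3.05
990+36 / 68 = 16839/17 = 990.53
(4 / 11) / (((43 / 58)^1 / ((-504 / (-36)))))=3248/473 = 6.87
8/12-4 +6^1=8/3 = 2.67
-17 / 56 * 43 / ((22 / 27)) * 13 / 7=-256581/8624 = -29.75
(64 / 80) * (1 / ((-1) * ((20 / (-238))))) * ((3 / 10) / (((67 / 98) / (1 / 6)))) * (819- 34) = 546.55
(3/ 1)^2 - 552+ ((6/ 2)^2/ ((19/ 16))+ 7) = -10040/19 = -528.42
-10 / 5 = -2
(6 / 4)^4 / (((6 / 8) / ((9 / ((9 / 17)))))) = 459/4 = 114.75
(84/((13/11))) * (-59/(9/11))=-199892/39 = -5125.44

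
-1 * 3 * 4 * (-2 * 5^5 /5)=15000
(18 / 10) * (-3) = -5.40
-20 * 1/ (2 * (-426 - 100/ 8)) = 20/877 = 0.02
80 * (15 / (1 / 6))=7200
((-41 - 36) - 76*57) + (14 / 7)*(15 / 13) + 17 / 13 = -57270/13 = -4405.38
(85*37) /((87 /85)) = 267325/87 = 3072.70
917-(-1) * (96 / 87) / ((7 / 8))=186407/203 = 918.26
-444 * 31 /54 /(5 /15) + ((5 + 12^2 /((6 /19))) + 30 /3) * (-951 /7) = -1359821/21 = -64753.38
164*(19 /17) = 3116/17 = 183.29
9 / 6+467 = 937/2 = 468.50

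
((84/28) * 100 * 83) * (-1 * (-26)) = 647400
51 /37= 1.38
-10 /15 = -2/3 = -0.67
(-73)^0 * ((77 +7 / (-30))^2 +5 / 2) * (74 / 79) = 196324183/35550 = 5522.48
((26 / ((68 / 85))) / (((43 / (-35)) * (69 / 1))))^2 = 5175625/35212356 = 0.15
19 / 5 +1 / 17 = 328/85 = 3.86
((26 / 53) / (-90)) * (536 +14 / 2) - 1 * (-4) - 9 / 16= 6077/12720 = 0.48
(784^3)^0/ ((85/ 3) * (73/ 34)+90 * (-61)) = -6/32575 = 0.00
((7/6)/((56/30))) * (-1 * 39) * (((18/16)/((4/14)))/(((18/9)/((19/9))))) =-25935/256 = -101.31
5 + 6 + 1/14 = 155/14 = 11.07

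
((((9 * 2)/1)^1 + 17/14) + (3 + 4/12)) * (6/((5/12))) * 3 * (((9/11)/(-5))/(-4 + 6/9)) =460242/9625 = 47.82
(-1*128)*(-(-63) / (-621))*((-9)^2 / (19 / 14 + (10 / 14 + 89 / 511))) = 915712/1955 = 468.39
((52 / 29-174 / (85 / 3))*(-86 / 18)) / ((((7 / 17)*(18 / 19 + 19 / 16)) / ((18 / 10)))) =140105696/3293675 = 42.54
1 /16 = 0.06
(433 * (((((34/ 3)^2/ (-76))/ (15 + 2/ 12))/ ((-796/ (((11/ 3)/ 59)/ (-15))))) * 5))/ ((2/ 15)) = -6882535/730806804 = -0.01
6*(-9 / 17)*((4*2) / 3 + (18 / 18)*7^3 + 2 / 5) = -93438/85 = -1099.27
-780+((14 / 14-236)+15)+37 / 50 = -49963/50 = -999.26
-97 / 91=-1.07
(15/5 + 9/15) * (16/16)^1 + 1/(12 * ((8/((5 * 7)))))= 1903/480 = 3.96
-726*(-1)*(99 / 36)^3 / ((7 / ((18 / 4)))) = 4348377/448 = 9706.20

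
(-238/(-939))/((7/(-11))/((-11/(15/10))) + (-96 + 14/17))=-979132/367335861 = 0.00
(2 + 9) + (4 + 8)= 23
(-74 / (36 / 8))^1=-148/9 = -16.44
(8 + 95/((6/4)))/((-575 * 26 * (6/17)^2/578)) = -8936747/403650 = -22.14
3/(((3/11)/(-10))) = -110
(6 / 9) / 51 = 2/153 = 0.01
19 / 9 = 2.11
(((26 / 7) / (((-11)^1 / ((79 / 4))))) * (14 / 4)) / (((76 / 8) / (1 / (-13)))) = 79/418 = 0.19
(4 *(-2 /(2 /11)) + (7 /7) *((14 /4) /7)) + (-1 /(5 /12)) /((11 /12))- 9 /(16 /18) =-24747/440 = -56.24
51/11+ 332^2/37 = 1214351/407 = 2983.66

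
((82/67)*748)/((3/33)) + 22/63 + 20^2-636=41511166/4221 = 9834.44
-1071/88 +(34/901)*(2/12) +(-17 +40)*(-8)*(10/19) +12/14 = -201258605/1860936 = -108.15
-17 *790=-13430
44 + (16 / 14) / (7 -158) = 46500/1057 = 43.99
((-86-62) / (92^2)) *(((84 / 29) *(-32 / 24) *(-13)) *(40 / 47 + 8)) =-5602688/721027 = -7.77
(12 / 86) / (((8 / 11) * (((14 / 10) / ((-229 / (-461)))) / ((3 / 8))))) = 113355/4440352 = 0.03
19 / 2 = 9.50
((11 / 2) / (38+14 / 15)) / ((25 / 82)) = 0.46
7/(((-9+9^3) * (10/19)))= 133/7200 = 0.02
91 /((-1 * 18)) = -91/18 = -5.06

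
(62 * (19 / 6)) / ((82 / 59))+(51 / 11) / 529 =202228615/1431474 = 141.27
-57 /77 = -0.74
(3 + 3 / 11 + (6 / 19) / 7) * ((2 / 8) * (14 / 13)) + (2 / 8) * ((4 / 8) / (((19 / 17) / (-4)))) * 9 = -3.13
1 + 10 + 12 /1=23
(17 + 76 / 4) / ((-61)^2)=36/3721 = 0.01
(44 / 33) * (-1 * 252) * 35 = -11760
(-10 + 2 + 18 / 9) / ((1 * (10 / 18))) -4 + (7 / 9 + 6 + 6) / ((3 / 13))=5477/135 = 40.57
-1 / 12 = -0.08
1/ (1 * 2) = 1/2 = 0.50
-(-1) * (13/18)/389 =13/7002 = 0.00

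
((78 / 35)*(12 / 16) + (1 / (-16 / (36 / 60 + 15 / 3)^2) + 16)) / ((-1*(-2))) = 7.86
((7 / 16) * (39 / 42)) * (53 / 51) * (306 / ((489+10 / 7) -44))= 14469/50000 = 0.29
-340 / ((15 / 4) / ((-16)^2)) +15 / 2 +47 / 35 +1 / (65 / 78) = -4872131/210 = -23200.62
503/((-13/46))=-23138/13 = -1779.85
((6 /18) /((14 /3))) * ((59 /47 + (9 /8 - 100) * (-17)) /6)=210827/10528 = 20.03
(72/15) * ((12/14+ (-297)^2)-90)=14804136/35 = 422975.31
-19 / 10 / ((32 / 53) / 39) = -39273/320 = -122.73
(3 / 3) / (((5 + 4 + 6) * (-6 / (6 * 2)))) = -2/15 = -0.13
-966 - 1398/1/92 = -45135/46 = -981.20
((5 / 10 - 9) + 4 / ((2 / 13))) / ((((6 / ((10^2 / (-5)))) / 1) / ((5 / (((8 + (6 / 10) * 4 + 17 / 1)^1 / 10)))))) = -43750/411 = -106.45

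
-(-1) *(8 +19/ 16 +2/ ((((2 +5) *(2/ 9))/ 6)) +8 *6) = 7269/112 = 64.90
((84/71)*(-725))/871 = -60900/61841 = -0.98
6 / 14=3/7 = 0.43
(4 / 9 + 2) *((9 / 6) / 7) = 11/21 = 0.52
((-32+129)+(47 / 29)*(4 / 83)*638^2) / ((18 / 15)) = 4411365/166 = 26574.49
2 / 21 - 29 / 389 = 169/8169 = 0.02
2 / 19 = 0.11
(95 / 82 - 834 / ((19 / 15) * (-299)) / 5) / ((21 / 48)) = 5958872/1630447 = 3.65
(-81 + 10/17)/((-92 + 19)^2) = -1367/90593 = -0.02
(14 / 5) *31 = 434/5 = 86.80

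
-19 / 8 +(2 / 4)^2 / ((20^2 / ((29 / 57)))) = -216571/91200 = -2.37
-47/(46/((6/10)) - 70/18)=-423/655 = -0.65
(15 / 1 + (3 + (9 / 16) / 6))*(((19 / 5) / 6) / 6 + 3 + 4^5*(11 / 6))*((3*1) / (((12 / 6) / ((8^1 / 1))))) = 65326447/160 = 408290.29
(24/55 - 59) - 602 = -36331/55 = -660.56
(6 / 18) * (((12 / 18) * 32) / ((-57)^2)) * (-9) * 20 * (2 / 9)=-2560/29241 = -0.09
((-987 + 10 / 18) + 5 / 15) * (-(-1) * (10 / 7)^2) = -887500/441 = -2012.47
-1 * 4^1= -4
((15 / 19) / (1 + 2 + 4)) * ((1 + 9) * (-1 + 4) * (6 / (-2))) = -1350/133 = -10.15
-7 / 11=-0.64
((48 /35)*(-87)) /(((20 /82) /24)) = -2054592/175 = -11740.53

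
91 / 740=0.12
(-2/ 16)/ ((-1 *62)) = 1/496 = 0.00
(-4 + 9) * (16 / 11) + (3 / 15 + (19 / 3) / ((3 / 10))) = 28.58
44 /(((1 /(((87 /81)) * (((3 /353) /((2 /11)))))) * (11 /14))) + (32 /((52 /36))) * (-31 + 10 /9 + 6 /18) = -26926508/41301 = -651.96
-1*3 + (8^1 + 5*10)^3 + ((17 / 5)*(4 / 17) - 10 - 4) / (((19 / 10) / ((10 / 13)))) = 48190603/247 = 195103.66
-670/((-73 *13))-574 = -544056/949 = -573.29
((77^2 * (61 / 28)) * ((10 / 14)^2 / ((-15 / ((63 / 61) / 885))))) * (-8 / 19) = 242/1121 = 0.22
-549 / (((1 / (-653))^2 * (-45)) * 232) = 26010949/1160 = 22423.23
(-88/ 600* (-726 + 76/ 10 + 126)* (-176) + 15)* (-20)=22915228/75 = 305536.37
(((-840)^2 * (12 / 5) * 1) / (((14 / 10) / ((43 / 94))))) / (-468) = -722400/611 = -1182.32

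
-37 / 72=-0.51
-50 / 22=-25/11 = -2.27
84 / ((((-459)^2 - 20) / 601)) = 50484/210661 = 0.24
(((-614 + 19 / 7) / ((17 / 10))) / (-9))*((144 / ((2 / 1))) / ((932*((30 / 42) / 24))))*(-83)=-34095072/3961 = -8607.69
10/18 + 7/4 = 83/36 = 2.31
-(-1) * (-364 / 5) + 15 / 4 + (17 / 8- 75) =-5677/40 = -141.92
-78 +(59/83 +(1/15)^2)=-1443292/18675 = -77.28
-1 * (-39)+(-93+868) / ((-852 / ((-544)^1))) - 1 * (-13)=116476/213 = 546.84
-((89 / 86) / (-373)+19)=-609393/32078 = -19.00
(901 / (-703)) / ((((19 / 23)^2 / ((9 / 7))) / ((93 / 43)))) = -398938473/76388683 = -5.22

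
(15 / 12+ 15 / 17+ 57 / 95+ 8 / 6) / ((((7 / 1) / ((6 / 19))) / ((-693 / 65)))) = -31581/16150 = -1.96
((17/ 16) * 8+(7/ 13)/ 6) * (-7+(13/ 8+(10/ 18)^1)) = -116245/2808 = -41.40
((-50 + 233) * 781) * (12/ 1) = 1715076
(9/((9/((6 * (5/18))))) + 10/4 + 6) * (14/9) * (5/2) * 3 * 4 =4270/9 = 474.44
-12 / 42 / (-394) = 1/1379 = 0.00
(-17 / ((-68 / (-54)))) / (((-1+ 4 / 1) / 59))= -531/2 = -265.50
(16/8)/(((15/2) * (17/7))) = 28/255 = 0.11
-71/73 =-0.97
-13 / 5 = -2.60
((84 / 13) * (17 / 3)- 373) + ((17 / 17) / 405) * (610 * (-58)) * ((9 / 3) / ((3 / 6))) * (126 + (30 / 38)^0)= -23483023/351 = -66903.20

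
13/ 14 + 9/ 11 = 269/154 = 1.75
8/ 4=2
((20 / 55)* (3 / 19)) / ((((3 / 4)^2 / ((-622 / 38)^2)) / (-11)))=-6190144/20577 = -300.83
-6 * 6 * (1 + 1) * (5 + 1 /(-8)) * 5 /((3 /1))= -585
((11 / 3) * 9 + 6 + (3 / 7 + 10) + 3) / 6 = 367/42 = 8.74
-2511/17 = -147.71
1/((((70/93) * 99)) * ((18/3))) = 31/13860 = 0.00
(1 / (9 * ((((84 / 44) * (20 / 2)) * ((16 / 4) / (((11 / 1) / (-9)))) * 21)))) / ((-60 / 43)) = 5203/85730400 = 0.00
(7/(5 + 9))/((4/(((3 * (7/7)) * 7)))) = 21/8 = 2.62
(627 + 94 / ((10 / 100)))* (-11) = -17237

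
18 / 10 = 9/5 = 1.80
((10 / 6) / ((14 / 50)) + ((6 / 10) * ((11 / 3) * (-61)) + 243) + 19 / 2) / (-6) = -20.71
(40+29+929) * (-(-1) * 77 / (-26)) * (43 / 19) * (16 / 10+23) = -203219247/1235 = -164550.00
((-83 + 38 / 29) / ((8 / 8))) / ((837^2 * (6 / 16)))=-18952/60949503 = 0.00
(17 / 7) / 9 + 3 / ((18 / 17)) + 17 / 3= 1105/126 = 8.77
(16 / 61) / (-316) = -4/4819 = 0.00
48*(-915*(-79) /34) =1734840/17 = 102049.41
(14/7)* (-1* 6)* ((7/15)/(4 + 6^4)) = -7/1625 = 0.00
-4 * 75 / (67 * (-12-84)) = 25/536 = 0.05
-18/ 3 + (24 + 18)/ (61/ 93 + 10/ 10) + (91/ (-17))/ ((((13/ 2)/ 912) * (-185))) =810333/34595 = 23.42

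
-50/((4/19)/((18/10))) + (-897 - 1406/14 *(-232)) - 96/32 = 307607/14 = 21971.93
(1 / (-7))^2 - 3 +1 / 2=-2.48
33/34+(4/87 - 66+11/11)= -189263/2958 = -63.98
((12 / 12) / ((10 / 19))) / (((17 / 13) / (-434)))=-53599/85 = -630.58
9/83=0.11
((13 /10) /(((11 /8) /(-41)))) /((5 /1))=-2132/275 = -7.75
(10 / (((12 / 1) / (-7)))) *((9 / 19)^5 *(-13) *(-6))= -26867295/2476099 = -10.85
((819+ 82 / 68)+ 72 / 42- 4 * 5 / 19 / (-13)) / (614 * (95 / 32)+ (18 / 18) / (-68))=386577272/857239929 = 0.45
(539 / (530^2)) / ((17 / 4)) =539/1193825 = 0.00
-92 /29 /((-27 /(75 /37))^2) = -57500/3215781 = -0.02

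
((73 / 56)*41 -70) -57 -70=-8039/56 = -143.55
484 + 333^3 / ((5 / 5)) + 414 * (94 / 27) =36927962.33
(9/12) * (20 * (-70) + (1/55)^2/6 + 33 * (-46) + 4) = -52889099/24200 = -2185.50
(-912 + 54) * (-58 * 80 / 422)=1990560/211 = 9433.93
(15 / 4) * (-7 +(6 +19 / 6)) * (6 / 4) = 195/16 = 12.19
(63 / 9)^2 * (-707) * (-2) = 69286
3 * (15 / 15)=3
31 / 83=0.37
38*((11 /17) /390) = 209/3315 = 0.06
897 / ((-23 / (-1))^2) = 1.70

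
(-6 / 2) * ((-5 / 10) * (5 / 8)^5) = 9375/65536 = 0.14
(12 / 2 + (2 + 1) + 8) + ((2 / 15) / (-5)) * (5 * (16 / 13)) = 3283/195 = 16.84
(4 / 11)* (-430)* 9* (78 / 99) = -134160/121 = -1108.76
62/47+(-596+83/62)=-1728999/2914 = -593.34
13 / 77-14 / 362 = 1814/13937 = 0.13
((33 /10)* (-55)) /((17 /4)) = -726/17 = -42.71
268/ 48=67/12 = 5.58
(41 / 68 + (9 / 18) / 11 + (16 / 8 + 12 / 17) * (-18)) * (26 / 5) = -467311/1870 = -249.90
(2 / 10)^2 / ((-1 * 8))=-1/200 = 0.00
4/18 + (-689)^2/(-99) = -4794.94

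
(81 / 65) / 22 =81/1430 = 0.06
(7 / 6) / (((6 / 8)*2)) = 7/9 = 0.78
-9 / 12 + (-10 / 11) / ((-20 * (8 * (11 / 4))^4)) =-3865223/5153632 = -0.75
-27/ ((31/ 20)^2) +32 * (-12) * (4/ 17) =-1659696/16337 = -101.59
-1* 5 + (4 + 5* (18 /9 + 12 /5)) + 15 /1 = 36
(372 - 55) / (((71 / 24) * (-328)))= -951/2911 = -0.33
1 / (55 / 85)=17/11 = 1.55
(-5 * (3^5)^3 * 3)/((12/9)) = -645700815/4 = -161425203.75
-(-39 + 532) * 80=-39440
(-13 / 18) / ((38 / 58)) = -377/342 = -1.10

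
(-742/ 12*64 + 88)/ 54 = -5804/81 = -71.65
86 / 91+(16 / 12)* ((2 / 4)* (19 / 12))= 3277/1638 = 2.00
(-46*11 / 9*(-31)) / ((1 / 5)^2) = 392150/9 = 43572.22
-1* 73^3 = -389017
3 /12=1/4 = 0.25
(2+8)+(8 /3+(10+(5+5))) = 98/3 = 32.67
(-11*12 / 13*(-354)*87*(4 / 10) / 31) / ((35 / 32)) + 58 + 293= 284935779/70525 = 4040.21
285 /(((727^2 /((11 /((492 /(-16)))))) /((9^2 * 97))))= -32842260/21669689 = -1.52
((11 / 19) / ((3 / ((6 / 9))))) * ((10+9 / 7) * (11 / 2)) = 9559/1197 = 7.99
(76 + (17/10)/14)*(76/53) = 202483/1855 = 109.16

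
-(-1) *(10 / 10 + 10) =11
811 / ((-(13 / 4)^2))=-12976/169 = -76.78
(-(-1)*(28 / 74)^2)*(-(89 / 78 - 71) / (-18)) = -267001/480519 = -0.56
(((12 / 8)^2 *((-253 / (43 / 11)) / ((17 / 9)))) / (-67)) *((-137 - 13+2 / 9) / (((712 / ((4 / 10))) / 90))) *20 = -759675510/4358953 = -174.28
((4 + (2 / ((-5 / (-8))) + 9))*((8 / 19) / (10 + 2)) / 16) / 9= 3/760 = 0.00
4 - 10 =-6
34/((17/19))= 38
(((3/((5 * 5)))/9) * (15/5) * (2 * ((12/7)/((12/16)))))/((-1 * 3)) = -32/525 = -0.06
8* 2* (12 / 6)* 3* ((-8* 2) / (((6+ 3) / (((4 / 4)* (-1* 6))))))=1024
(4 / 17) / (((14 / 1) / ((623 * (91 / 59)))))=16198/1003 = 16.15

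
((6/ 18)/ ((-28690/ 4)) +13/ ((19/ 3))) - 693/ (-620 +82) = 77346409/23152830 = 3.34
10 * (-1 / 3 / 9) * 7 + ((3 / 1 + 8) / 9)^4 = -2369/6561 = -0.36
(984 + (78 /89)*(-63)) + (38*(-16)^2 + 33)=10689.79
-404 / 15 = -26.93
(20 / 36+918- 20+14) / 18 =8213/162 = 50.70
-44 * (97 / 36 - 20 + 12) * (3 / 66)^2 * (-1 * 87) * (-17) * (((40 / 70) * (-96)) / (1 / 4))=-12052864/77 = -156530.70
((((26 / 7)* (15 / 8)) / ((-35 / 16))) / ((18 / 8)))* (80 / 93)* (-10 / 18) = 83200/123039 = 0.68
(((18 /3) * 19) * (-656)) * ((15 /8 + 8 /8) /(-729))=71668/243 = 294.93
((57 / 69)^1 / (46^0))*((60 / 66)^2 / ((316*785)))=95/34517549 = 0.00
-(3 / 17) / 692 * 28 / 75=-7/73525 = 0.00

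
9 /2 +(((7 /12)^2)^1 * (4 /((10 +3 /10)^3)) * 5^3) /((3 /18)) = 35628629/6556362 = 5.43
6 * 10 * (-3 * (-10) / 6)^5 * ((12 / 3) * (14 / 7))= 1500000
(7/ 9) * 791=615.22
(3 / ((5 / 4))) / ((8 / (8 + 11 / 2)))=4.05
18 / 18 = 1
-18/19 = -0.95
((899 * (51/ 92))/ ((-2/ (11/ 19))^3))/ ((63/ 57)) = -10.94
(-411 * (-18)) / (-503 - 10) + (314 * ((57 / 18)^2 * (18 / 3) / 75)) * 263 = 283153319/4275 = 66234.69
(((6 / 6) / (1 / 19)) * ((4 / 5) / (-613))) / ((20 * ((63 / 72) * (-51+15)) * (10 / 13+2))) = 247/17378550 = 0.00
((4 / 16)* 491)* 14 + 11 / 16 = 27507/16 = 1719.19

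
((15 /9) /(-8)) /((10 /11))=-11/48 = -0.23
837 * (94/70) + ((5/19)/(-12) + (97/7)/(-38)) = 8966207/7980 = 1123.58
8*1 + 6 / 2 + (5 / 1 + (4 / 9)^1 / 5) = 724/45 = 16.09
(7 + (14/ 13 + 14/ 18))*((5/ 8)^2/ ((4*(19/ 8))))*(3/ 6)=6475/35568 = 0.18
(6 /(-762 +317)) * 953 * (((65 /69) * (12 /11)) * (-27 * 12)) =96336864/22517 = 4278.41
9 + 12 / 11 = 111/11 = 10.09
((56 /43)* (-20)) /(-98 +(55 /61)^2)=4167520/15550219 = 0.27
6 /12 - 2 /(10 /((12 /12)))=3/10 = 0.30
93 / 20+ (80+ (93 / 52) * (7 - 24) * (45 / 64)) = 1052851/16640 = 63.27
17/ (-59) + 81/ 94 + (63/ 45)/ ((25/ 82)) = 3581029/693250 = 5.17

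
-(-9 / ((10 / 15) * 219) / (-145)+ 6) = -127029/21170 = -6.00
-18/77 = -0.23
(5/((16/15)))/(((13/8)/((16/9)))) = 200/39 = 5.13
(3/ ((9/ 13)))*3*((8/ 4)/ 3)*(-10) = -260/3 = -86.67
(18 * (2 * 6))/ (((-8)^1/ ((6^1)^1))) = -162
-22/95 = -0.23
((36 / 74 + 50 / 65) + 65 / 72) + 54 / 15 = 997141/173160 = 5.76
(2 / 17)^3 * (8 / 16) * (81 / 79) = 324/388127 = 0.00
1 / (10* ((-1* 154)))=-1/1540 = 0.00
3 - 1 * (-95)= 98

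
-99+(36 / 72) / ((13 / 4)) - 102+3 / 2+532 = 8649/26 = 332.65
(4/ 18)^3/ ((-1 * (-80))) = 1/7290 = 0.00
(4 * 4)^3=4096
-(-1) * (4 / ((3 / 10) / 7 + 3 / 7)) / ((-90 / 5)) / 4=-35/297 = -0.12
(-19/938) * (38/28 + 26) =-7277/13132 = -0.55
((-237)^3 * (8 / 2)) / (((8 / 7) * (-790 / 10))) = 1179549/2 = 589774.50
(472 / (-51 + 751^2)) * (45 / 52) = 531/733135 = 0.00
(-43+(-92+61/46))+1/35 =-133.65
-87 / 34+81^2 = 222987/34 = 6558.44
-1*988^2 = -976144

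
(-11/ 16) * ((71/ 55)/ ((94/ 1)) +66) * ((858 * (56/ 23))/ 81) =-341632291/291870 = -1170.49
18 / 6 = 3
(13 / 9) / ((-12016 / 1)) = -13/108144 = 0.00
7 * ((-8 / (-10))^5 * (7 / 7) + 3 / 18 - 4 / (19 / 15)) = -6642223/356250 = -18.64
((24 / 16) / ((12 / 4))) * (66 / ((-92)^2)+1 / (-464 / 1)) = 1385/490912 = 0.00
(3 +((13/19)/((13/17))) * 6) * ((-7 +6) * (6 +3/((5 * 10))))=-48177/950 = -50.71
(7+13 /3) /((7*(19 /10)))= 340/399 = 0.85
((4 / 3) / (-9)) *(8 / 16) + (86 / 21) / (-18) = -19/63 = -0.30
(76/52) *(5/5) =19/13 = 1.46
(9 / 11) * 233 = 2097/11 = 190.64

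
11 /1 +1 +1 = 13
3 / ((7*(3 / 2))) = 2/7 = 0.29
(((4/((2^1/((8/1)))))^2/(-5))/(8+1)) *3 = -256/15 = -17.07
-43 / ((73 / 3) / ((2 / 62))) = -129/2263 = -0.06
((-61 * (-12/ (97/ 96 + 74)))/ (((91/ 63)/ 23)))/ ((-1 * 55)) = -14546304/5148715 = -2.83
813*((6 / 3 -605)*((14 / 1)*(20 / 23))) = -137266920/23 = -5968126.96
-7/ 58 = -0.12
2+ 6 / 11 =28/11 = 2.55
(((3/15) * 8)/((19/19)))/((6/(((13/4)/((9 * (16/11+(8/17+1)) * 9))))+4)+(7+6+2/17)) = 19448/5524905 = 0.00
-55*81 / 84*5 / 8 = -7425/224 = -33.15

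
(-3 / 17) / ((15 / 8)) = -8/85 = -0.09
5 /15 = 1/3 = 0.33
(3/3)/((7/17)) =17/7 = 2.43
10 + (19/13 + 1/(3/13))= 616/39 = 15.79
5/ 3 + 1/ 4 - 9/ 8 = 19/24 = 0.79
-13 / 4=-3.25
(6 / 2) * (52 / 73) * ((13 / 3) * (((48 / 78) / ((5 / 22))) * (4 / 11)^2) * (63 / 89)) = 2.35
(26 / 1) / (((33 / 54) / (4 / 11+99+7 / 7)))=516672/121 = 4270.02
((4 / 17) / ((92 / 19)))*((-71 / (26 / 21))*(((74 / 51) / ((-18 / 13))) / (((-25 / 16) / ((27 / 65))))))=-8385384/10801375 = -0.78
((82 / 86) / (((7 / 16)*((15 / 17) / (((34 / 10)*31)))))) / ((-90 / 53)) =-155743256/1015875 = -153.31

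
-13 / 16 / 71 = -13/1136 = -0.01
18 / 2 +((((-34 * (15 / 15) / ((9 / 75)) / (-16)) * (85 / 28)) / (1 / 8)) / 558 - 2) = 364229/46872 = 7.77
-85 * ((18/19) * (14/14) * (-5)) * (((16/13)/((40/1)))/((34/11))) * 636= 629640/247 = 2549.15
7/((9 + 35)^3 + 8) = 7/85192 = 0.00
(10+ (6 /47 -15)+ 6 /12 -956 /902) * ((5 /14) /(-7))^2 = -822475/58164568 = -0.01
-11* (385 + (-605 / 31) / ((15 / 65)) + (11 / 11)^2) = -308363/93 = -3315.73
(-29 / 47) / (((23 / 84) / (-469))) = 1142484/1081 = 1056.88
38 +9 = 47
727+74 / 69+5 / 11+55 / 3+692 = 1092095/759 = 1438.86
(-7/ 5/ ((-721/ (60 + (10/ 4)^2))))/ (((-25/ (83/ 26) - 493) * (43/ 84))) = -92379/184109101 = 0.00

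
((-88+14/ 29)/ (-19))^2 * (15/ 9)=10735740/303601 = 35.36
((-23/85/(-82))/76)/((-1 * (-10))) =23/5297200 = 0.00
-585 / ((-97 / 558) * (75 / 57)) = 1240434/485 = 2557.60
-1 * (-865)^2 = -748225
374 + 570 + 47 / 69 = 65183/69 = 944.68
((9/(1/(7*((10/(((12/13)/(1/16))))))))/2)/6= 455/128 = 3.55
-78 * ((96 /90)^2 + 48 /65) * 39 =-142688/25 = -5707.52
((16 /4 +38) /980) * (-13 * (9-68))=32.87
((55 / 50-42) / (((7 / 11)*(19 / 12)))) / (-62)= 13497/20615 = 0.65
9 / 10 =0.90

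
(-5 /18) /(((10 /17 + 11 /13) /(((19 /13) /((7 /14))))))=-1615/2853 = -0.57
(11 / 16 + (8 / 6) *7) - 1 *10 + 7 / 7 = 49/48 = 1.02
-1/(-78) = 1/78 = 0.01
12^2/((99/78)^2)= 10816/121 = 89.39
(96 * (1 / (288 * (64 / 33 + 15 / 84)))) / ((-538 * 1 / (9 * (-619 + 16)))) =835758/526433 = 1.59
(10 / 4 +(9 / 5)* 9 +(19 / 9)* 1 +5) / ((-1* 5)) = -2323/450 = -5.16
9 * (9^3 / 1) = 6561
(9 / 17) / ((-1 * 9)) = -1/17 = -0.06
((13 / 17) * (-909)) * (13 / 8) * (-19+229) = -237208.90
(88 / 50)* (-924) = -40656/25 = -1626.24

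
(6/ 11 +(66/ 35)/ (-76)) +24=358737/14630 = 24.52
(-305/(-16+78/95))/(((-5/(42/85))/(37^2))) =-4760013/1751 = -2718.45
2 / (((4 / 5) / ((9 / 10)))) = 9/4 = 2.25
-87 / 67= -1.30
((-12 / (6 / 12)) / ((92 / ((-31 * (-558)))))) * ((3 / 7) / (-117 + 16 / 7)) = 311364/18469 = 16.86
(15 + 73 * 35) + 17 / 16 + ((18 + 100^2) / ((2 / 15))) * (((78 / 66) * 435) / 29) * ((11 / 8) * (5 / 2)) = 36648881/8 = 4581110.12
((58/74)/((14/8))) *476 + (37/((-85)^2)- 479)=-71056506/267325 = -265.81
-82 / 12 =-41/6 = -6.83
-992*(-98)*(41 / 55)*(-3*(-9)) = 107618112/55 = 1956692.95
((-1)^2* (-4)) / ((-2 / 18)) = 36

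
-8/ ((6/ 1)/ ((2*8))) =-64/3 = -21.33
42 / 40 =21/20 = 1.05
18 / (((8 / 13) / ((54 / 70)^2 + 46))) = 1362.91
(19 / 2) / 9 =19/18 = 1.06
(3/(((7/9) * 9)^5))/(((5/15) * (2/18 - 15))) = -81/2252138 = 0.00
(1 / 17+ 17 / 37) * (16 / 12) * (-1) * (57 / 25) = -24776/15725 = -1.58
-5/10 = -1/2 = -0.50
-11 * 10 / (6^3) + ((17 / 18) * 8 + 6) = 1409/108 = 13.05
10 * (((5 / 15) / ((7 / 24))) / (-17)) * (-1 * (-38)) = -3040/119 = -25.55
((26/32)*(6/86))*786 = 44.56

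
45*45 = 2025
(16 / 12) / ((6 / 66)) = 44/3 = 14.67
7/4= 1.75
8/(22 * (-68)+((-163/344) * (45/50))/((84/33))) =-770560/144110857 = -0.01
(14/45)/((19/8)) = 112/855 = 0.13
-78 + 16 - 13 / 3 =-199/3 = -66.33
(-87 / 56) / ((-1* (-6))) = -29/112 = -0.26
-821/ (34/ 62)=-25451/17 = -1497.12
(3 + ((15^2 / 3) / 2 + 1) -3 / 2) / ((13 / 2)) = 80/13 = 6.15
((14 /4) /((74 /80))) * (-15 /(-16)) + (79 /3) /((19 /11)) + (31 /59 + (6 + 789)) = 405305779/497724 = 814.32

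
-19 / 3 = -6.33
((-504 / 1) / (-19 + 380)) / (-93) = 168/11191 = 0.02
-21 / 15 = -7/5 = -1.40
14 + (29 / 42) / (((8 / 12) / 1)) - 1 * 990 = -27299/28 = -974.96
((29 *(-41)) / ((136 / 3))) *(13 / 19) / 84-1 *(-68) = 4904479/72352 = 67.79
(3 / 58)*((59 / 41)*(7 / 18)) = 413/14268 = 0.03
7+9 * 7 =70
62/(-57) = -62/57 = -1.09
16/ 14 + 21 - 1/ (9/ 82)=821/63 = 13.03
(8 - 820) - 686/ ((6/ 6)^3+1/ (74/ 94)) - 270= -8305/6 = -1384.17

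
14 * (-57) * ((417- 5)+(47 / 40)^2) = -263902191/800 = -329877.74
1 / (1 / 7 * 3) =7/3 = 2.33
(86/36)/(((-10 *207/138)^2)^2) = 43/911250 = 0.00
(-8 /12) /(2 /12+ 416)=-4/2497 = 0.00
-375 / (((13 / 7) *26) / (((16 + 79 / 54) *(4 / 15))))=-36.17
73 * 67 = 4891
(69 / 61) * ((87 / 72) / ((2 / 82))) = 27347/488 = 56.04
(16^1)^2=256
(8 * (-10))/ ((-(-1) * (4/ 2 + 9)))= -80/11 = -7.27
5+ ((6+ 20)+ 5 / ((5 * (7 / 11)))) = 228/7 = 32.57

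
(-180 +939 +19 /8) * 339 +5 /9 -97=18576697/72 = 258009.68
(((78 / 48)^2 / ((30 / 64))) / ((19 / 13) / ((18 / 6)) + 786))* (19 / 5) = 41743/1533650 = 0.03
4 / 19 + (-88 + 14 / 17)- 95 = -58775/323 = -181.97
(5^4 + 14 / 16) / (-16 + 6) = -5007/80 = -62.59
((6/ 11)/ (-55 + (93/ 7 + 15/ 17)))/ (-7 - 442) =714/23998601 = 0.00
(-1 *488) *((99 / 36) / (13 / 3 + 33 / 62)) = -249612/905 = -275.81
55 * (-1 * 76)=-4180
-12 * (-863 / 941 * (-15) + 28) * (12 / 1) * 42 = -237644064/941 = -252544.17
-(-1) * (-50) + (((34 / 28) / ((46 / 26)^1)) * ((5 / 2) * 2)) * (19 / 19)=-14995/322 = -46.57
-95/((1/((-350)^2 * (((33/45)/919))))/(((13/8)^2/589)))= -56931875/1367472 = -41.63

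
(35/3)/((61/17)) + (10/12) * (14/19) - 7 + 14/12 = -13685/6954 = -1.97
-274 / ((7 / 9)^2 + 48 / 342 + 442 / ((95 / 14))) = -2108430/506963 = -4.16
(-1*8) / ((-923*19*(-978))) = -4/8575593 = 0.00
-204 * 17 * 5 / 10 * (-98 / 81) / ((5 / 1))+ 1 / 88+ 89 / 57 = 95063773/225720 = 421.16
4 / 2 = 2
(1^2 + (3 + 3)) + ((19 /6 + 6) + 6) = 133/6 = 22.17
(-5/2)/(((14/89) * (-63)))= 445/1764 = 0.25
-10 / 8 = -1.25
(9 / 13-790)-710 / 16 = -86703/104 = -833.68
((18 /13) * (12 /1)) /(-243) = -8/117 = -0.07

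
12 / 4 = 3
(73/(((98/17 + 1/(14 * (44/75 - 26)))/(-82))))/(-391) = 159730424/60116411 = 2.66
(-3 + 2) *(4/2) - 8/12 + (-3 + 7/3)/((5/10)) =-4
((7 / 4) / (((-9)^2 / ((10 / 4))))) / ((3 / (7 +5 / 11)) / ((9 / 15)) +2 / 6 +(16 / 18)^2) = 1435/47668 = 0.03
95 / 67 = 1.42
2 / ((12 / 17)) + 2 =29/6 = 4.83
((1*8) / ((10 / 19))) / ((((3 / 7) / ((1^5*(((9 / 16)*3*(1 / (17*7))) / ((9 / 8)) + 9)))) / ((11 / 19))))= 3146/17 = 185.06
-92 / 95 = -0.97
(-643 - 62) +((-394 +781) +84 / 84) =-317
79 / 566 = 0.14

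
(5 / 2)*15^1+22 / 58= 2197/58 = 37.88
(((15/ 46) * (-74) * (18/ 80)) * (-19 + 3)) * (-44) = -87912/23 = -3822.26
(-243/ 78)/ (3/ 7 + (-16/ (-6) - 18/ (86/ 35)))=73143/99320 = 0.74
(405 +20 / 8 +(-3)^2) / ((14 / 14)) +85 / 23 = 19329/46 = 420.20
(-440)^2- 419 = 193181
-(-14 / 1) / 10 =1.40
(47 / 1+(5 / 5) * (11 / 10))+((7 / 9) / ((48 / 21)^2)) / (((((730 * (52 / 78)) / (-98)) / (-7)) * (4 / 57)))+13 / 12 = 52.17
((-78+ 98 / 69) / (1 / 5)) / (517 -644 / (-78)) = -0.73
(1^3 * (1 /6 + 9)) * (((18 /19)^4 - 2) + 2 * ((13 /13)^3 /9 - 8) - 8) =-805466420/3518667 = -228.91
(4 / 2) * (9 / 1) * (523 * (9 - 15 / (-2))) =155331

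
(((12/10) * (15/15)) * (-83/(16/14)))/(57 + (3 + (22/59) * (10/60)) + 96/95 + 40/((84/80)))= -4559107/5187804 = -0.88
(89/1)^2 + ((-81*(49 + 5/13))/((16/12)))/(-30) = 2085461/260 = 8021.00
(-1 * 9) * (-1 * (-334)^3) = -335337336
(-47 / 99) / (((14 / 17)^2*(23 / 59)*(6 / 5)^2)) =-20034925/16066512 = -1.25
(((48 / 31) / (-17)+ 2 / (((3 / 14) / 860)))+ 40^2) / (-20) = -3804904/7905 = -481.33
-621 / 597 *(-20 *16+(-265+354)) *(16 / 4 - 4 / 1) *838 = 0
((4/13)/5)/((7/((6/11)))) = 24/5005 = 0.00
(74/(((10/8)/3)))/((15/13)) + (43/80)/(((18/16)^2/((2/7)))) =2183536/14175 = 154.04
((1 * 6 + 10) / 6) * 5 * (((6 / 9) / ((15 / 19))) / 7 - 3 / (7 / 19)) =-2888/27 = -106.96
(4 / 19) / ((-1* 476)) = -1/2261 = 0.00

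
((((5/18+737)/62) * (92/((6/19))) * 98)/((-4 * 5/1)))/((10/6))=-284171923/27900 = -10185.37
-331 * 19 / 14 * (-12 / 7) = 37734/49 = 770.08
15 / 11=1.36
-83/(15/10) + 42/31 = -5020/93 = -53.98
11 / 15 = 0.73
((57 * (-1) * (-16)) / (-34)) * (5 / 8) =-285/17 = -16.76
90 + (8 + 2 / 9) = 884/9 = 98.22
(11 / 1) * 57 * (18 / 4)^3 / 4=457083/32 = 14283.84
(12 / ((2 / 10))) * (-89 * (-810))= 4325400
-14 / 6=-7/3 = -2.33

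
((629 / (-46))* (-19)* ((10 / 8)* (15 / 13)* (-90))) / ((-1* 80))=8066925/19136 = 421.56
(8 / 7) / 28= 2/49 = 0.04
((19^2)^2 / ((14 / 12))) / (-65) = -781926/455 = -1718.52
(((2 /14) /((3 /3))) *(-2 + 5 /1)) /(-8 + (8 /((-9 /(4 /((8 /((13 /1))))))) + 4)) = -27/616 = -0.04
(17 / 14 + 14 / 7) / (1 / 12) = 38.57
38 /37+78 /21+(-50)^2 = 648728/259 = 2504.74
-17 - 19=-36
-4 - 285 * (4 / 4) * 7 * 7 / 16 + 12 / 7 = -98011/112 = -875.10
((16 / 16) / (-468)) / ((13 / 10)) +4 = 12163/3042 = 4.00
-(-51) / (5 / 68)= 693.60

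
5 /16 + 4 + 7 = 181/16 = 11.31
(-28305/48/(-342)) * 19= 3145/96 = 32.76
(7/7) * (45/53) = 45/53 = 0.85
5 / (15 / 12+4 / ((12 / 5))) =12/7 = 1.71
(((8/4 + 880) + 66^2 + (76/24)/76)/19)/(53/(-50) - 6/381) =-399138775/1557468 = -256.27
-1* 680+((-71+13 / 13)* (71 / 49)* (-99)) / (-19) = -160730/133 = -1208.50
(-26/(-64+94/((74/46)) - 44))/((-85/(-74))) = 35594/77945 = 0.46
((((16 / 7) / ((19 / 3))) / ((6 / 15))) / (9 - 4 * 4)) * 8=-960/931 = -1.03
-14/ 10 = -7/5 = -1.40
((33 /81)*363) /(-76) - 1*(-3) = 721/684 = 1.05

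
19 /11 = 1.73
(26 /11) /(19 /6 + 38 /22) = 156/323 = 0.48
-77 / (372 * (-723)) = 77/268956 = 0.00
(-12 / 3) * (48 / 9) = -64/3 = -21.33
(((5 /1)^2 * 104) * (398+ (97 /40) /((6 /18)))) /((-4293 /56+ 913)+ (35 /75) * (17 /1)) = 68086200/54553 = 1248.07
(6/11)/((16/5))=15/88 = 0.17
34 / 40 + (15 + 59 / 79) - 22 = -8537/1580 = -5.40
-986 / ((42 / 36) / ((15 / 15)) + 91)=-5916/553 = -10.70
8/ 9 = 0.89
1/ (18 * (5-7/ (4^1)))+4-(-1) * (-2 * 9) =-1636/117 = -13.98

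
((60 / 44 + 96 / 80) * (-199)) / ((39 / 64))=-598592/715 = -837.19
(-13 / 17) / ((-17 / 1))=13/289 = 0.04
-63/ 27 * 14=-98/3 = -32.67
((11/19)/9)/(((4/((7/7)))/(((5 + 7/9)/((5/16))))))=2288/7695 = 0.30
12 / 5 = 2.40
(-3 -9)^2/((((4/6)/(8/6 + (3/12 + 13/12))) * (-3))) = -192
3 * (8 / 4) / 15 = 2/5 = 0.40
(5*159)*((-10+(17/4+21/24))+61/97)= -2619525/776 = -3375.68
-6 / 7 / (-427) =6/2989 = 0.00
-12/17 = -0.71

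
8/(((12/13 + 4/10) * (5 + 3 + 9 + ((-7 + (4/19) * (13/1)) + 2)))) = 247/602 = 0.41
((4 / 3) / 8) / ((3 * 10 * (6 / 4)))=1/270 = 0.00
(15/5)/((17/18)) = 54/17 = 3.18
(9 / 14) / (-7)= -9/98 = -0.09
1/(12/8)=2/3 = 0.67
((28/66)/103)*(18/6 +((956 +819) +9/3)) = 24934/3399 = 7.34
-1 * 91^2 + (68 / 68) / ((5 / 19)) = -8277.20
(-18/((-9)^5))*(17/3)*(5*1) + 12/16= 59729/78732 = 0.76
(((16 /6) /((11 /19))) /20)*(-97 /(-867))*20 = 14744/28611 = 0.52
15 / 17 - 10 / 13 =0.11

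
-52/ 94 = -26/47 = -0.55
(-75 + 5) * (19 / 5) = -266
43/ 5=8.60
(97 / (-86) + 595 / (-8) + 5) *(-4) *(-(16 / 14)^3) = -6208768/14749 = -420.96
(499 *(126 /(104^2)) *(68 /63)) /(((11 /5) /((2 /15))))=8483/22308 = 0.38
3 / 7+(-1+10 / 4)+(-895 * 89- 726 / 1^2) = -80379.07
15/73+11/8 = 923/584 = 1.58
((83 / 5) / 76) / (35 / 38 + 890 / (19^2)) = 0.06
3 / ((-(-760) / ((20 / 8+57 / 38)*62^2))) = 5766/95 = 60.69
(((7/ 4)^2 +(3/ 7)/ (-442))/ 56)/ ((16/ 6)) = 227337/11088896 = 0.02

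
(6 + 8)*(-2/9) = -28/9 = -3.11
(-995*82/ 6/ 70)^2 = 66569281/1764 = 37737.69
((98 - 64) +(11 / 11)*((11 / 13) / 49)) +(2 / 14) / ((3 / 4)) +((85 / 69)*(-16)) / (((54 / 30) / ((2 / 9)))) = 113122973/3560193 = 31.77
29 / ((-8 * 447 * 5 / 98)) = -1421/8940 = -0.16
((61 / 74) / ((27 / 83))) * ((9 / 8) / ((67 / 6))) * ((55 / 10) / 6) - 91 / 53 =-1.48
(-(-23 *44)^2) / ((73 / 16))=-16386304/73 = -224469.92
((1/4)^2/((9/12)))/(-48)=-1/576 = 0.00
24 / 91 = 0.26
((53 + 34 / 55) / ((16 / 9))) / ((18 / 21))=61929/1760 = 35.19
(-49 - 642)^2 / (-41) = -477481/41 = -11645.88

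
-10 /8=-5/4 = -1.25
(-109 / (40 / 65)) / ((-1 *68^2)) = 1417/36992 = 0.04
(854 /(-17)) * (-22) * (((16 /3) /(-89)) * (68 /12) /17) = -300608/13617 = -22.08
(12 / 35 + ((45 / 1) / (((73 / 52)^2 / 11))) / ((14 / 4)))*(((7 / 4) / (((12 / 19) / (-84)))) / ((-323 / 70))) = 329494326/90593 = 3637.08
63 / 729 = 7/81 = 0.09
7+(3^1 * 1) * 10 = 37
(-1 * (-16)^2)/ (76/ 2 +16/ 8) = -32/5 = -6.40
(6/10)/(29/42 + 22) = 126/4765 = 0.03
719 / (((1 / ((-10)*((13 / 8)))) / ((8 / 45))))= -18694/9 = -2077.11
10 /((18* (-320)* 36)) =-1/20736 = 0.00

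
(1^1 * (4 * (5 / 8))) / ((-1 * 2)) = -5/4 = -1.25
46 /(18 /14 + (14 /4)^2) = 1288/379 = 3.40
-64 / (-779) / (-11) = -0.01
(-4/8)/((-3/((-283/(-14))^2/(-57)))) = -80089/67032 = -1.19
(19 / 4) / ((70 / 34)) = 323/140 = 2.31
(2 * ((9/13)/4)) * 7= 63/26 = 2.42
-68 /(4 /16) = -272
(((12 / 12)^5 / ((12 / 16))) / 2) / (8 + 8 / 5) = 0.07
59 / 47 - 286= -13383/47 = -284.74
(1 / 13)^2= 1/169 = 0.01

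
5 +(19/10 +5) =119/10 = 11.90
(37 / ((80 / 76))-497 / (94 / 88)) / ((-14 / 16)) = 808638/1645 = 491.57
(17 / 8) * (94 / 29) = 799/116 = 6.89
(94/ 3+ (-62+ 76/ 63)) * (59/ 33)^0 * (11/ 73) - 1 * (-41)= 168143/4599 = 36.56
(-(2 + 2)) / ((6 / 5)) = -10/3 = -3.33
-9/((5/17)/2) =-61.20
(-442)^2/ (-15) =-195364/15 = -13024.27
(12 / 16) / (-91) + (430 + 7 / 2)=157791/364 = 433.49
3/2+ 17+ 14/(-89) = 3265/178 = 18.34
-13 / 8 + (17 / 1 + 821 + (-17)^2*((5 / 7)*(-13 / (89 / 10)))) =2665693/4984 = 534.85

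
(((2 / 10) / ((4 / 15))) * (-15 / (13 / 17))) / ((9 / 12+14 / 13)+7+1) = -765/511 = -1.50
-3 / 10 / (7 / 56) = -12/5 = -2.40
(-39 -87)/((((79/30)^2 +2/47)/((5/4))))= -951750/42161 = -22.57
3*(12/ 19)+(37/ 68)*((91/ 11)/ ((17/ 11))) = 105589/21964 = 4.81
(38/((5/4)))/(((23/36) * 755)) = 5472/86825 = 0.06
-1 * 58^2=-3364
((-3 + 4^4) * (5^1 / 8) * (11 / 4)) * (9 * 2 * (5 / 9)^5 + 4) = 226077005/104976 = 2153.61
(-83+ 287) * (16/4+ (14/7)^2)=1632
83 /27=3.07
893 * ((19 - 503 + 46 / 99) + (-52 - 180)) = -63258334/99 = -638973.07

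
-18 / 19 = -0.95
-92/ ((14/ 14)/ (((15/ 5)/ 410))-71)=-276/197 = -1.40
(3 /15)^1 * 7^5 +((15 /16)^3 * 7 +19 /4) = 69056877/20480 = 3371.92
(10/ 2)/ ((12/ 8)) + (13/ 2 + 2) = 71/6 = 11.83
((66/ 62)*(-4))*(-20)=2640/31 = 85.16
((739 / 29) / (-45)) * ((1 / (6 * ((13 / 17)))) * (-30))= 12563/3393 = 3.70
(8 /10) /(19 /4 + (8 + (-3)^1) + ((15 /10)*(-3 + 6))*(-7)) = -16/435 = -0.04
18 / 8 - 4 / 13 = 101/52 = 1.94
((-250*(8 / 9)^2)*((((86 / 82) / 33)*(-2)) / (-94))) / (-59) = 688000/303901389 = 0.00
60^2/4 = 900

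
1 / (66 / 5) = 5/66 = 0.08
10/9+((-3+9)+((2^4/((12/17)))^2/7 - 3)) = 4883/63 = 77.51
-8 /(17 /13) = -104/17 = -6.12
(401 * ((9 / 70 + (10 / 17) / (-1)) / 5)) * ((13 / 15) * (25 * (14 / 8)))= -2851511/2040 = -1397.80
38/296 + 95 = 14079/148 = 95.13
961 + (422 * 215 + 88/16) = 183393/2 = 91696.50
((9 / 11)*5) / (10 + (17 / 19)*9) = 855/3773 = 0.23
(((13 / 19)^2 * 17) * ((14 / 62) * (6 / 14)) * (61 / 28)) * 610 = 160356495/156674 = 1023.50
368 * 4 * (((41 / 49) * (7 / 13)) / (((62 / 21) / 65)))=452640/31 = 14601.29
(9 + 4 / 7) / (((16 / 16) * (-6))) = -67/42 = -1.60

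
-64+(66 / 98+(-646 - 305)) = -49702/49 = -1014.33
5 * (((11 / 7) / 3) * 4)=10.48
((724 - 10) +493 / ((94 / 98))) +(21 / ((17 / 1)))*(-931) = 62258/799 = 77.92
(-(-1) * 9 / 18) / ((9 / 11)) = 11/18 = 0.61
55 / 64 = 0.86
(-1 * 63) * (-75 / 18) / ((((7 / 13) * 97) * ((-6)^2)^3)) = 325/3017088 = 0.00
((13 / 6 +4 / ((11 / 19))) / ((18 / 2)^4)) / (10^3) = 599/433026000 = 0.00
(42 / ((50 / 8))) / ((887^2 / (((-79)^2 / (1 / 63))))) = 66054744/19669225 = 3.36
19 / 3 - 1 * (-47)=160/3 = 53.33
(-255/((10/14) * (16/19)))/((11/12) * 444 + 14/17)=-38437/36976 = -1.04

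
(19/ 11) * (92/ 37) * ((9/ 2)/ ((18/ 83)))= 36271/407 = 89.12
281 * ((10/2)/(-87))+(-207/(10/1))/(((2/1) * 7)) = -214709/12180 = -17.63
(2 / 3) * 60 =40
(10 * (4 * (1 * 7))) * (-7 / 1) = -1960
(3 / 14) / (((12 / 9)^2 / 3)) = 81/224 = 0.36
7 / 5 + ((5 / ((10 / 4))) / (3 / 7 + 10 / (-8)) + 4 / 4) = -4/115 = -0.03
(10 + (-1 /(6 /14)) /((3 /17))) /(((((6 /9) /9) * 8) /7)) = -609/16 = -38.06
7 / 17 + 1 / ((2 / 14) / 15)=1792/17 = 105.41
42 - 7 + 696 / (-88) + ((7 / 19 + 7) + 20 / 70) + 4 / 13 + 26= 1161162/19019 = 61.05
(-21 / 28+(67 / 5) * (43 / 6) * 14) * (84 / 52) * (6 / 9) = 1447.08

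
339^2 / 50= 2298.42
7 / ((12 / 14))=49/6 = 8.17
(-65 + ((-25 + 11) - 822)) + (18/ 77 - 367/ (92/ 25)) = -7087503/7084 = -1000.49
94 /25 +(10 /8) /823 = 309573/82300 = 3.76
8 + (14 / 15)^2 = 1996/225 = 8.87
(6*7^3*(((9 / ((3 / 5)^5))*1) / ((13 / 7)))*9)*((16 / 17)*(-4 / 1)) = -960400000/221 = -4345701.36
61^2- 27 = 3694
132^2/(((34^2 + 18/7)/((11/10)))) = 335412/20275 = 16.54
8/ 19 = 0.42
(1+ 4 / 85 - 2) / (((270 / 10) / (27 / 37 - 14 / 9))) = 55/1887 = 0.03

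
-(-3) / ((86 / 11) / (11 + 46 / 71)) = 4.47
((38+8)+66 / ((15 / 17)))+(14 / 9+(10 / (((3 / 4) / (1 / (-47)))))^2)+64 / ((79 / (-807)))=-463619986/872555 = -531.34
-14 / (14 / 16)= -16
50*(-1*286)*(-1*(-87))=-1244100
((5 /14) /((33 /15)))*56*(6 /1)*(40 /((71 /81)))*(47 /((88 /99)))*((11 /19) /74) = 51394500/49913 = 1029.68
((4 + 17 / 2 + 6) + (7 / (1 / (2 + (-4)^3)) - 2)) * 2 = -835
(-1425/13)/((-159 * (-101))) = -475/69589 = -0.01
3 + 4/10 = 17/5 = 3.40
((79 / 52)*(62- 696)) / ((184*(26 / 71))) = -1778053/124384 = -14.29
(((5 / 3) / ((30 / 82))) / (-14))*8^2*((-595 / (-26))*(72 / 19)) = -446080/247 = -1805.99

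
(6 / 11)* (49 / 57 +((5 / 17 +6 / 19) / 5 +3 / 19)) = 11042/17765 = 0.62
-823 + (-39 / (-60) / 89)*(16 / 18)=-3296089/4005 = -822.99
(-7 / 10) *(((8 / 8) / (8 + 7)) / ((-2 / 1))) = 7/300 = 0.02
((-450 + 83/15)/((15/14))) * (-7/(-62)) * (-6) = 653366/2325 = 281.02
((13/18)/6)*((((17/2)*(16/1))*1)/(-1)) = -442/27 = -16.37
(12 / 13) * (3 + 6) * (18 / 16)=243/26 = 9.35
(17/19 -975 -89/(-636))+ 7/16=-47056441/48336 = -973.53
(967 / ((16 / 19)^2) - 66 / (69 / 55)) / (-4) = -327.75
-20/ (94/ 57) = -570/47 = -12.13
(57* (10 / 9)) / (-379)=-190/1137 = -0.17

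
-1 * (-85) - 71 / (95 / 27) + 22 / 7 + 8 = 50516/665 = 75.96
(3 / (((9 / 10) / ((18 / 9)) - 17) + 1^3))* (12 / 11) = -720/3421 = -0.21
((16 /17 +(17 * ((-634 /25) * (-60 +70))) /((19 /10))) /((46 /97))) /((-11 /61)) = 197036100/7429 = 26522.56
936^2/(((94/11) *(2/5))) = 12046320/47 = 256304.68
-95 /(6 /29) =-2755/6 = -459.17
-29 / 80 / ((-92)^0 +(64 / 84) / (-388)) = -59073/162640 = -0.36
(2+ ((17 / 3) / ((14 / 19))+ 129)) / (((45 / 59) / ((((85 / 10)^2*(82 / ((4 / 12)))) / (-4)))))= -814441015/1008 = -807977.20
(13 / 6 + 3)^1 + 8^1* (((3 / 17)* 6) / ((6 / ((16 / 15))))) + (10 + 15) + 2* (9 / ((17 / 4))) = 18313/510 = 35.91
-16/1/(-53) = 16/53 = 0.30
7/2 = 3.50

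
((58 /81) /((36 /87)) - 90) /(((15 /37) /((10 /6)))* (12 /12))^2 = -1491.86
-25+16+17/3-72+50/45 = -668/9 = -74.22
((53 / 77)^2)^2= 7890481/35153041 = 0.22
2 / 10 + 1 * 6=6.20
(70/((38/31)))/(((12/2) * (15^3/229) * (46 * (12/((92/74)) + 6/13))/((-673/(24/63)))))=-434764057/177292800 = -2.45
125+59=184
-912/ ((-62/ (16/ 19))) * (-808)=-310272/31 = -10008.77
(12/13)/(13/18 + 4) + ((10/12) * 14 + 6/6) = 12.86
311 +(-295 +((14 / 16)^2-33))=-1039/64 = -16.23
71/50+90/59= 2.95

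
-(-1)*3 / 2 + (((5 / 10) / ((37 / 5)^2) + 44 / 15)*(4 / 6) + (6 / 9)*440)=36568109/123210 = 296.79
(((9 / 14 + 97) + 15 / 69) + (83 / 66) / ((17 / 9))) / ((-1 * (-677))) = 0.15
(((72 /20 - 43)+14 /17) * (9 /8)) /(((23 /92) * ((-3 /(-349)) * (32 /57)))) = -195687441/5440 = -35971.96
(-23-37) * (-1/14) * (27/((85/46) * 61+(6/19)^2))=13450860/13114087 = 1.03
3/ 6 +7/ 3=17/6 = 2.83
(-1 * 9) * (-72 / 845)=648/845 = 0.77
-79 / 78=-1.01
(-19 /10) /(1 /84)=-159.60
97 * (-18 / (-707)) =1746/707 = 2.47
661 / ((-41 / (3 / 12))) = -661/164 = -4.03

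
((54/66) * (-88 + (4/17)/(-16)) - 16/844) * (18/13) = -102316563/1025882 = -99.74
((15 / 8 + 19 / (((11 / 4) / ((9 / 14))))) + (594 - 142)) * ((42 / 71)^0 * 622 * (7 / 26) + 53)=404568859/4004 = 101041.17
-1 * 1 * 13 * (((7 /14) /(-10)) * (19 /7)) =247/140 = 1.76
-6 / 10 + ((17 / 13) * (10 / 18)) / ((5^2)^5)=-137109358/228515625 = -0.60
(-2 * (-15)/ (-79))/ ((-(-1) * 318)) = -5/4187 = 0.00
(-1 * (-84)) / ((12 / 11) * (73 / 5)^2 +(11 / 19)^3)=158442900/438985357 = 0.36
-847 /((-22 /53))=4081/2 = 2040.50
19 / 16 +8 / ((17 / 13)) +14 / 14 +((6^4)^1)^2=456857811/272 = 1679624.31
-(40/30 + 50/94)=-263/141 = -1.87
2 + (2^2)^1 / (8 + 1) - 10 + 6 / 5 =-286/45 = -6.36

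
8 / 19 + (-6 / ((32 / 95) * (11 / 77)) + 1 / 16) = -18879/152 = -124.20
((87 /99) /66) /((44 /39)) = 377/31944 = 0.01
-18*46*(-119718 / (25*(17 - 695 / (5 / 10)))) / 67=-43.10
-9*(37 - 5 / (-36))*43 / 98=-8213/56 = -146.66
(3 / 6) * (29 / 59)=29/118 = 0.25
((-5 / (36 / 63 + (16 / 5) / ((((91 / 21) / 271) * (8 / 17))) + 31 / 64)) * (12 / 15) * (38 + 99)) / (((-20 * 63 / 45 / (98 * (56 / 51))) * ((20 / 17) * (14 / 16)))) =178726912/37243083 = 4.80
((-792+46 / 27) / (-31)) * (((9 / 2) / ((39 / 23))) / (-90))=-0.75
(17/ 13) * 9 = 153/13 = 11.77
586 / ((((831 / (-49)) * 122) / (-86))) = 1234702/50691 = 24.36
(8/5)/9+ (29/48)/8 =1459/5760 = 0.25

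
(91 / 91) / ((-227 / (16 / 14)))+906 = 905.99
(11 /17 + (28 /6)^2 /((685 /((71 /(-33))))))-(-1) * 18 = 18.58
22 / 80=0.28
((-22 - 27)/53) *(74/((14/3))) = -777/53 = -14.66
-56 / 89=-0.63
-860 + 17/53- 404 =-66975/53 = -1263.68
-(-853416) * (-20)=-17068320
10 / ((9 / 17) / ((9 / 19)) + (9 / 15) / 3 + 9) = 0.97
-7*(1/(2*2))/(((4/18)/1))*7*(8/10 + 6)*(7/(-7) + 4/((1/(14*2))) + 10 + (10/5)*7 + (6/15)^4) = -632679327/12500 = -50614.35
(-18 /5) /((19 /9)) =-162/95 = -1.71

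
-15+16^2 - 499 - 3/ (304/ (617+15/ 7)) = -281013/1064 = -264.11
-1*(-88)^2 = -7744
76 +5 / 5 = 77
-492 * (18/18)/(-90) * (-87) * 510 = -242556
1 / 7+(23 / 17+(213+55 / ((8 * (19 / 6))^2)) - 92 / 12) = 426665003/2062032 = 206.91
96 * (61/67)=5856/67 = 87.40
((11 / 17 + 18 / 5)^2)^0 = 1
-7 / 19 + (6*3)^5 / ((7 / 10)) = 359017871/133 = 2699382.49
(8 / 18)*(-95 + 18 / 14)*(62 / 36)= -40672/567 = -71.73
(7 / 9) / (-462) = -1/594 = 0.00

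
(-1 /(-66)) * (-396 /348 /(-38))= 1/2204 = 0.00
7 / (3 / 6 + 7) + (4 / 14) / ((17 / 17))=128/105 = 1.22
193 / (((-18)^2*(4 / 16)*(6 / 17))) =3281/486 = 6.75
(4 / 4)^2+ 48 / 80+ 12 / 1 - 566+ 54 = -2492/5 = -498.40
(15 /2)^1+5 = 25/2 = 12.50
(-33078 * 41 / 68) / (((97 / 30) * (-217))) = 10171485/357833 = 28.43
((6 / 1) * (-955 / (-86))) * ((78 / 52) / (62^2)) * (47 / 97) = 403965/32066648 = 0.01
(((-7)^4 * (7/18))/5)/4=16807/360 = 46.69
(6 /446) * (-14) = -42/223 = -0.19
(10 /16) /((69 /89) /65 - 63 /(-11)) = 318175/2921712 = 0.11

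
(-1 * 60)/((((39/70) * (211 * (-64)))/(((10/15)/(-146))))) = -175/4805736 = 0.00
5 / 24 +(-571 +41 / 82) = -13687/24 = -570.29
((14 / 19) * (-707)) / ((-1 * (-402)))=-4949/3819 = -1.30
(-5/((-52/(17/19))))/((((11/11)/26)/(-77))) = -6545/38 = -172.24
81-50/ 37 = 2947/37 = 79.65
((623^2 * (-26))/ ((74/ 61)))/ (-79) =307786297/2923 = 105298.08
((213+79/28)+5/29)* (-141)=-24729567/812 = -30455.13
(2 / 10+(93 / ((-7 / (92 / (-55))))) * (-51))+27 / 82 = -35764483/31570 = -1132.86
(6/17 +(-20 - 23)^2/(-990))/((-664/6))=25493/1862520 = 0.01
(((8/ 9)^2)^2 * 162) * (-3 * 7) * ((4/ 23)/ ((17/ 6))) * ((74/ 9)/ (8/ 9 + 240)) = -4243456/953649 = -4.45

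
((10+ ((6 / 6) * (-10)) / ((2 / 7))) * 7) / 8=-175/8 = -21.88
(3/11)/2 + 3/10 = 24/55 = 0.44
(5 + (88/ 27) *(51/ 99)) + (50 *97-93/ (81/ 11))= 392368/81 = 4844.05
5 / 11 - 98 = -97.55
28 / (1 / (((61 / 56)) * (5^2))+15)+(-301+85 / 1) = -4910396/22931 = -214.14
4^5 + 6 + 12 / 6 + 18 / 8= 4137/4 = 1034.25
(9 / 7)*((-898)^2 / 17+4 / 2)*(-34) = -2073697.71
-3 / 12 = -1/4 = -0.25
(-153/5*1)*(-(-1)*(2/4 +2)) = -153/2 = -76.50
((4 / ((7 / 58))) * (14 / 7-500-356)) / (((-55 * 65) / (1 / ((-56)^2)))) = 1769/700700 = 0.00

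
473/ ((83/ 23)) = 10879/83 = 131.07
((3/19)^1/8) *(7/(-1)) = -21/152 = -0.14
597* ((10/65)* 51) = 60894/13 = 4684.15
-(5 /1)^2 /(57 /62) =-1550/57 = -27.19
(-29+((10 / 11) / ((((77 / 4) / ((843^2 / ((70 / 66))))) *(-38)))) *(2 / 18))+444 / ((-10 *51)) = -106542119/870485 = -122.39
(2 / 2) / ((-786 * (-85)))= 1/66810 = 0.00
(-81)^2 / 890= 6561/890 = 7.37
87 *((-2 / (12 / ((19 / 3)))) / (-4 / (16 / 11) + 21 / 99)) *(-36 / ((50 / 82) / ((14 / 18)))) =-1661.62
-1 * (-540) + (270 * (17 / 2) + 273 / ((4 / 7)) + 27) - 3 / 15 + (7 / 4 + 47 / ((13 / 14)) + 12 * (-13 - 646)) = -587091/130 = -4516.08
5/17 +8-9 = -12/17 = -0.71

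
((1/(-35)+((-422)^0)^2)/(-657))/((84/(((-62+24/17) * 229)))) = 23587/96579 = 0.24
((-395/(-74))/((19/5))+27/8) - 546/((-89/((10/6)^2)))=21.82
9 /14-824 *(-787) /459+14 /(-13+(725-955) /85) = 1412.58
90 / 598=45/299 = 0.15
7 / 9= 0.78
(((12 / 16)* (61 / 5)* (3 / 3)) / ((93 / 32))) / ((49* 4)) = 122/7595 = 0.02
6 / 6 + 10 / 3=13/3 = 4.33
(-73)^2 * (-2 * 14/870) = -74606/435 = -171.51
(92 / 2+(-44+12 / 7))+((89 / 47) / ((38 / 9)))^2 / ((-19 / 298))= 118689769/212121434 = 0.56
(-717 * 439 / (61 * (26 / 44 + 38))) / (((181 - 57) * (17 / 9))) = -10387179/18195202 = -0.57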